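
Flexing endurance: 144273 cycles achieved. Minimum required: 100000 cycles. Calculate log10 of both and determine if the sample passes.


Achieved: log10 = 5.16
Required: log10 = 5.00
Passes: Yes

log10(144273) = 5.16
log10(100000) = 5.00
Passes: Yes


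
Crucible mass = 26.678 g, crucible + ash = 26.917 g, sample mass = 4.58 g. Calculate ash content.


Ash mass = 26.917 - 26.678 = 0.239 g
Ash% = 0.239 / 4.58 x 100 = 5.22%


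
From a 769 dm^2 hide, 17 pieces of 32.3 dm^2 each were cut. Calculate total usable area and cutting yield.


Usable area = 549.1 dm^2
Yield = 71.4%

Total usable = 17 x 32.3 = 549.1 dm^2
Yield = 549.1 / 769 x 100 = 71.4%


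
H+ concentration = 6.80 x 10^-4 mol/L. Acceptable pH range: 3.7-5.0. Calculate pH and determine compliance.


pH = 3.17
Compliant: No

pH = -log10(6.80 x 10^-4) = 3.17
Range: 3.7 to 5.0
Compliant: No


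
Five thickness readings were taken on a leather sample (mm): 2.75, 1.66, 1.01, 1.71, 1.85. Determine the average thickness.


Sum = 2.75 + 1.66 + 1.01 + 1.71 + 1.85 = 8.98
Average = 8.98 / 5 = 1.80 mm


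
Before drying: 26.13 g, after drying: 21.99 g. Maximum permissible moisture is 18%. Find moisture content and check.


MC = (26.13 - 21.99) / 26.13 x 100 = 15.8%
Maximum: 18%
Acceptable: Yes


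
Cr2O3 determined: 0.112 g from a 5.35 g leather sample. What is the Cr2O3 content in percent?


2.09%


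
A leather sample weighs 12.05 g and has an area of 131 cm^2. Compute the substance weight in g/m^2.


919.8 g/m^2

Substance weight = mass / area x 10000
SW = 12.05 / 131 x 10000
SW = 919.8 g/m^2


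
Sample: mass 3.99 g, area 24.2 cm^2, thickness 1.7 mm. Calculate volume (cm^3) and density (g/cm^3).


Volume = 4.114 cm^3
Density = 0.970 g/cm^3

Thickness in cm = 1.7 / 10 = 0.17 cm
Volume = 24.2 x 0.17 = 4.114 cm^3
Density = 3.99 / 4.114 = 0.970 g/cm^3


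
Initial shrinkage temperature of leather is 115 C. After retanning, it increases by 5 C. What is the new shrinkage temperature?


120 C

New Ts = 115 + 5 = 120 C


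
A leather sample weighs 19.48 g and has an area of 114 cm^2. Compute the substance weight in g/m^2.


1708.8 g/m^2

Substance weight = mass / area x 10000
SW = 19.48 / 114 x 10000
SW = 1708.8 g/m^2


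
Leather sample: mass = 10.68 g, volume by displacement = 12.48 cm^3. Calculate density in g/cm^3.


Density = mass / volume
Density = 10.68 / 12.48 = 0.856 g/cm^3


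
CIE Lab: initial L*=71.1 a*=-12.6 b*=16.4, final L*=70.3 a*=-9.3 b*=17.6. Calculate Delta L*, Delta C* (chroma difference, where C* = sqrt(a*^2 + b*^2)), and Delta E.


Delta L* = -0.8
Delta C* = -0.78
Delta E = 3.60

Delta L* = 70.3 - 71.1 = -0.8
C1* = sqrt((-12.6)^2 + (16.4)^2) = 20.681
C2* = sqrt((-9.3)^2 + (17.6)^2) = 19.906
Delta C* = 19.906 - 20.681 = -0.78
Delta E = sqrt((-0.8)^2 + (3.3)^2 + (1.2)^2) = 3.60


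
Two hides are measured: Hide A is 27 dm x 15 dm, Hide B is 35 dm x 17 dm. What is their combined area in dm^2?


Hide A area = 27 x 15 = 405 dm^2
Hide B area = 35 x 17 = 595 dm^2
Total = 405 + 595 = 1000 dm^2


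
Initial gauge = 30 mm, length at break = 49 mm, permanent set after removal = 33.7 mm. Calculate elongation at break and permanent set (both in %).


Elongation at break = (49 - 30) / 30 x 100 = 63.3%
Permanent set = (33.7 - 30) / 30 x 100 = 12.3%


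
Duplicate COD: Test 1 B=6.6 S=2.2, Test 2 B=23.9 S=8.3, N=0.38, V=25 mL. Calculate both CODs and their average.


COD1 = (6.6 - 2.2) x 0.38 x 8000 / 25 = 535.0 mg/L
COD2 = (23.9 - 8.3) x 0.38 x 8000 / 25 = 1897.0 mg/L
Average = (535.0 + 1897.0) / 2 = 1216.0 mg/L


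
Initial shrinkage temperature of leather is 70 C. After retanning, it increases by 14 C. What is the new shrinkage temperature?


84 C

New Ts = 70 + 14 = 84 C


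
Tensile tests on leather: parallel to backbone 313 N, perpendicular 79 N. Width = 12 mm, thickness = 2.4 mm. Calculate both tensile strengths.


Area = 12 x 2.4 = 28.8 mm^2
TS (parallel) = 313 / 28.8 = 10.87 N/mm^2
TS (perpendicular) = 79 / 28.8 = 2.74 N/mm^2


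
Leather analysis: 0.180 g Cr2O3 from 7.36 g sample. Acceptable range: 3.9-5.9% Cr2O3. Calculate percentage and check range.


Cr2O3 = 2.45%
Within range: No


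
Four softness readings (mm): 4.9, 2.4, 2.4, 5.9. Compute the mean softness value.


Sum = 4.9 + 2.4 + 2.4 + 5.9
Mean = 15.6 / 4 = 3.90 mm


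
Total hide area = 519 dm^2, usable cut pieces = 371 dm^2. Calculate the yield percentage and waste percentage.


Yield = 71.5%
Waste = 28.5%


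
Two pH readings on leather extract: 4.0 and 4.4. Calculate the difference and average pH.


Difference = |4.0 - 4.4| = 0.4
Average = (4.0 + 4.4) / 2 = 4.20


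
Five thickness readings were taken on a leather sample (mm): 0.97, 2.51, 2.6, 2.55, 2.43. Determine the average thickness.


Sum = 0.97 + 2.51 + 2.6 + 2.55 + 2.43 = 11.06
Average = 11.06 / 5 = 2.21 mm


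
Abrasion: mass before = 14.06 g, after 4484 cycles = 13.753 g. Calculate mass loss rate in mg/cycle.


Mass loss = 14.06 - 13.753 = 0.307 g
Rate = 0.307 / 4484 x 1000 = 0.068 mg/cycle


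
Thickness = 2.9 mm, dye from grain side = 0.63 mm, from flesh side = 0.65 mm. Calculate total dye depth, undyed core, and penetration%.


Total dyed = 1.28 mm
Undyed core = 1.62 mm
Penetration = 44.1%


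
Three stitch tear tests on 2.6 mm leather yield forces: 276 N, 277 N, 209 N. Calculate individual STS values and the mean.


STS1 = 106.2 N/mm
STS2 = 106.5 N/mm
STS3 = 80.4 N/mm
Mean = 97.7 N/mm


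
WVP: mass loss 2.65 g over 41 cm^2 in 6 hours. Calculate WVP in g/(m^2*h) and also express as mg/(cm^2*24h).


WVP = 2.65 / (41 x 6) x 10000 = 107.72 g/(m^2*h)
Mass loss in mg = 2.65 x 1000 = 2650 mg
Per cm^2 per 24h in mg: 2650 x 24 / (41 x 6) = 63600 / 246 = 258.54 mg/(cm^2*24h)


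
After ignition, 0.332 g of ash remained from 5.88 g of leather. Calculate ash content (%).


Ash% = 0.332 / 5.88 x 100
Ash% = 5.65%


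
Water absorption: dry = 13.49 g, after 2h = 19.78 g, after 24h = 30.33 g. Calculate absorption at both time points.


2h absorption = 46.6%
24h absorption = 124.8%

WA (2h) = (19.78 - 13.49) / 13.49 x 100 = 46.6%
WA (24h) = (30.33 - 13.49) / 13.49 x 100 = 124.8%


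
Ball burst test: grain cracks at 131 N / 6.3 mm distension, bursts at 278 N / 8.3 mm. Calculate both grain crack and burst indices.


Crack index = 20.8 N/mm
Burst index = 33.5 N/mm

Crack index = 131 / 6.3 = 20.8 N/mm
Burst index = 278 / 8.3 = 33.5 N/mm


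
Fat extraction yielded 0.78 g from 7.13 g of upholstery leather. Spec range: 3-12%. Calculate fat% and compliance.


Fat% = 0.78 / 7.13 x 100 = 10.9%
Spec range: 3-12%
Compliant: Yes


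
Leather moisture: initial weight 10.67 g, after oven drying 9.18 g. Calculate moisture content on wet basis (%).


Moisture = 10.67 - 9.18 = 1.49 g
MC = 1.49 / 10.67 x 100 = 14.0%


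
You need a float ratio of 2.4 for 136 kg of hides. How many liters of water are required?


Water = hide weight x target ratio
Water = 136 x 2.4 = 326.4 L


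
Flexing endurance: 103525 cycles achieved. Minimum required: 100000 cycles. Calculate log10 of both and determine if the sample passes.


Achieved: log10 = 5.02
Required: log10 = 5.00
Passes: Yes


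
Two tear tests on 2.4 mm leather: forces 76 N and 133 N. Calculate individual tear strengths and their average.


Tear 1 = 76 / 2.4 = 31.7 N/mm
Tear 2 = 133 / 2.4 = 55.4 N/mm
Average = (31.7 + 55.4) / 2 = 43.6 N/mm


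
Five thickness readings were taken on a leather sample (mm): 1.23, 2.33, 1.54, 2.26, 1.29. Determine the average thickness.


1.73 mm

Sum = 1.23 + 2.33 + 1.54 + 2.26 + 1.29 = 8.65
Average = 8.65 / 5 = 1.73 mm


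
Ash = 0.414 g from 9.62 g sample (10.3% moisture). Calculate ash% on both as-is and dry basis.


As-is ash% = 0.414 / 9.62 x 100 = 4.30%
Dry mass = 9.62 x (100 - 10.3) / 100 = 8.62914 g
Dry-basis ash% = 0.414 / 8.62914 x 100 = 4.80%


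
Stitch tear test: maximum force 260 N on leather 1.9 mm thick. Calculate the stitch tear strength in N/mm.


136.8 N/mm


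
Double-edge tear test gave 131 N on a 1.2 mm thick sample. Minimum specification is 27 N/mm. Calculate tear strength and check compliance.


Tear strength = 131 / 1.2 = 109.2 N/mm
Required minimum = 27 N/mm
Compliant: Yes


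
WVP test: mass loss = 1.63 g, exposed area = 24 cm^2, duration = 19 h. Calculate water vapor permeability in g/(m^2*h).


WVP = mass_loss / (area x time) x 10000
WVP = 1.63 / (24 x 19) x 10000
WVP = 1.63 / 456 x 10000 = 35.75 g/(m^2*h)


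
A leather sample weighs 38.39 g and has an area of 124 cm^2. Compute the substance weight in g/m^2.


Substance weight = mass / area x 10000
SW = 38.39 / 124 x 10000
SW = 3096.0 g/m^2


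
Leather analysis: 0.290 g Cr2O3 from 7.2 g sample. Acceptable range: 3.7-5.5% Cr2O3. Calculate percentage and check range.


Cr2O3 = 4.03%
Within range: Yes


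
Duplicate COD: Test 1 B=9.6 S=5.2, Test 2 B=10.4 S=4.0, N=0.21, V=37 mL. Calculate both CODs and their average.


COD1 = (9.6 - 5.2) x 0.21 x 8000 / 37 = 199.8 mg/L
COD2 = (10.4 - 4.0) x 0.21 x 8000 / 37 = 290.6 mg/L
Average = (199.8 + 290.6) / 2 = 245.2 mg/L


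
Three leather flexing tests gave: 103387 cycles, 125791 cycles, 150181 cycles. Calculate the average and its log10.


Average = (103387 + 125791 + 150181) / 3 = 126453 cycles
log10(126453) = 5.10


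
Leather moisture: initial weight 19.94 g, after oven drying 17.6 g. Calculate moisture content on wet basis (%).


Moisture = 19.94 - 17.6 = 2.34 g
MC = 2.34 / 19.94 x 100 = 11.7%


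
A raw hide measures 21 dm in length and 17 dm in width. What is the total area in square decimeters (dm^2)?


Area = length x width
Area = 21 x 17 = 357 dm^2


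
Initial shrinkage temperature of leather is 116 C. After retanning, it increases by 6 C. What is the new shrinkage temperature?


122 C

New Ts = 116 + 6 = 122 C


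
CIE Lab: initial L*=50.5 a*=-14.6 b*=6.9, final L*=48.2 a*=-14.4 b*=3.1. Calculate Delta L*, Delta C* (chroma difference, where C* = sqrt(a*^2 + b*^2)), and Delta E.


Delta L* = 48.2 - 50.5 = -2.3
C1* = sqrt((-14.6)^2 + (6.9)^2) = 16.148
C2* = sqrt((-14.4)^2 + (3.1)^2) = 14.730
Delta C* = 14.730 - 16.148 = -1.42
Delta E = sqrt((-2.3)^2 + (0.2)^2 + (-3.8)^2) = 4.45


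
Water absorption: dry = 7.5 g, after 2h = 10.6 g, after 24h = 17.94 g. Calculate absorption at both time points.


2h absorption = 41.3%
24h absorption = 139.2%

WA (2h) = (10.6 - 7.5) / 7.5 x 100 = 41.3%
WA (24h) = (17.94 - 7.5) / 7.5 x 100 = 139.2%


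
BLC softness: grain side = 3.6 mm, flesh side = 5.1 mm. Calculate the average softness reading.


4.35 mm

Average = (3.6 + 5.1) / 2
Average = 4.35 mm


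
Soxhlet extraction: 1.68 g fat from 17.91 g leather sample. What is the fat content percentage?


Fat content = 1.68 / 17.91 x 100
Fat = 9.4%


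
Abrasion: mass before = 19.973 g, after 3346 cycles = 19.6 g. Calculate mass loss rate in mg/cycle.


Mass loss = 19.973 - 19.6 = 0.373 g
Rate = 0.373 / 3346 x 1000 = 0.111 mg/cycle


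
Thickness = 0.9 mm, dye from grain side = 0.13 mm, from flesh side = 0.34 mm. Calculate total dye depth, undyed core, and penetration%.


Total dyed = 0.47 mm
Undyed core = 0.43 mm
Penetration = 52.2%

Total dyed = 0.13 + 0.34 = 0.47 mm
Undyed core = 0.9 - 0.47 = 0.43 mm
Penetration = 0.47 / 0.9 x 100 = 52.2%


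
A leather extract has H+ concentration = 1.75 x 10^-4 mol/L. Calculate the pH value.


pH = -log10[H+]
pH = -log10(1.75 x 10^-4) = 3.76


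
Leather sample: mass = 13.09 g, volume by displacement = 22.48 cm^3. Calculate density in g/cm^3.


Density = mass / volume
Density = 13.09 / 22.48 = 0.582 g/cm^3


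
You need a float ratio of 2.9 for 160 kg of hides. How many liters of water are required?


Water = hide weight x target ratio
Water = 160 x 2.9 = 464.0 L


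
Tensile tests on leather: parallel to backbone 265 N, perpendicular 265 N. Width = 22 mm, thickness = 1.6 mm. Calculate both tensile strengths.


Parallel = 7.53 N/mm^2
Perpendicular = 7.53 N/mm^2


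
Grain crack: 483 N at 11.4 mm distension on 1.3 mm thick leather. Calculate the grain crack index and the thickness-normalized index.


Crack index = 483 / 11.4 = 42.4 N/mm
Normalized = 42.4 / 1.3 = 32.6 N/mm per mm


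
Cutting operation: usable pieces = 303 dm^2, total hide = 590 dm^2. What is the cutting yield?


Yield = usable / total x 100
Yield = 303 / 590 x 100 = 51.4%


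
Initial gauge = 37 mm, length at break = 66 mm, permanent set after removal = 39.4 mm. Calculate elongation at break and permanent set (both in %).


Elongation at break = 78.4%
Permanent set = 6.5%

Elongation at break = (66 - 37) / 37 x 100 = 78.4%
Permanent set = (39.4 - 37) / 37 x 100 = 6.5%


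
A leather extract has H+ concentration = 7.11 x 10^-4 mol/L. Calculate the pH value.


pH = -log10[H+]
pH = -log10(7.11 x 10^-4) = 3.15


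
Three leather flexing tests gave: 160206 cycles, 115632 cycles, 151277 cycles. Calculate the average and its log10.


Average = (160206 + 115632 + 151277) / 3 = 142372 cycles
log10(142372) = 5.15


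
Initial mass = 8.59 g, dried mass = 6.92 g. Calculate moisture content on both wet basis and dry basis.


Wet basis = 19.4%
Dry basis = 24.1%


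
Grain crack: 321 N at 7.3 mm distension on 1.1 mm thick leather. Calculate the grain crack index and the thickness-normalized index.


Crack index = 44.0 N/mm
Normalized index = 40.0 N/mm per mm

Crack index = 321 / 7.3 = 44.0 N/mm
Normalized = 44.0 / 1.1 = 40.0 N/mm per mm


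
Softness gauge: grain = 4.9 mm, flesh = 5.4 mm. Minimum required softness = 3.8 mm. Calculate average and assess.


Average = (4.9 + 5.4) / 2 = 5.15 mm
Minimum = 3.8 mm
Meets requirement: Yes


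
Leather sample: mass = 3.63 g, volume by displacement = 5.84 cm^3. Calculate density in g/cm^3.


0.622 g/cm^3


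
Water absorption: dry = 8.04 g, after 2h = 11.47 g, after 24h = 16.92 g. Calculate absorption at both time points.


2h absorption = 42.7%
24h absorption = 110.4%


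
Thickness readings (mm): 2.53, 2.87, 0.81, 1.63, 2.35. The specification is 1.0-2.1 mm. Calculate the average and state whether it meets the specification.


Sum = 10.19
Average = 10.19 / 5 = 2.04 mm
Specification range: 1.0 to 2.1 mm
Within spec: Yes


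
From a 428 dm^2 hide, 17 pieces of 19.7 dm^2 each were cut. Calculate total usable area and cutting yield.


Total usable = 17 x 19.7 = 334.9 dm^2
Yield = 334.9 / 428 x 100 = 78.2%


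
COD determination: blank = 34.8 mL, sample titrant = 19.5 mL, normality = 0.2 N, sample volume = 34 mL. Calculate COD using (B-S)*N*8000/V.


COD = (34.8 - 19.5) x 0.2 x 8000 / 34
COD = 15.3 x 0.2 x 8000 / 34
COD = 720.0 mg/L


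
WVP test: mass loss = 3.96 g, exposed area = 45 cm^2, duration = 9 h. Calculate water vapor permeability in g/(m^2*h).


WVP = mass_loss / (area x time) x 10000
WVP = 3.96 / (45 x 9) x 10000
WVP = 3.96 / 405 x 10000 = 97.78 g/(m^2*h)


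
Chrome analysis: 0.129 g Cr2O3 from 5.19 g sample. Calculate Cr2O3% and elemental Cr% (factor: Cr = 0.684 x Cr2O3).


Cr2O3% = 0.129 / 5.19 x 100 = 2.49%
Cr% = 2.49 x 0.684 = 1.70%


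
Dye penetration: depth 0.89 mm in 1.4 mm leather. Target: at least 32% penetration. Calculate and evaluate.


Penetration = 63.6%
Meets target: Yes

Penetration = 0.89 / 1.4 x 100 = 63.6%
Target: 32%
Meets target: Yes


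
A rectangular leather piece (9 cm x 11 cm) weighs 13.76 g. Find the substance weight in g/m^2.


1389.9 g/m^2

Area = 9 x 11 = 99 cm^2
SW = 13.76 / 99 x 10000 = 1389.9 g/m^2


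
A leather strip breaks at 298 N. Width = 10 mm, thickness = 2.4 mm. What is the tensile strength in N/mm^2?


Cross-sectional area = 10 x 2.4 = 24.0 mm^2
Tensile strength = 298 / 24.0 = 12.42 N/mm^2


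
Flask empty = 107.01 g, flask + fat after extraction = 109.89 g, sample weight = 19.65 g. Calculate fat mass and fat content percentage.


Fat mass = 2.88 g
Fat content = 14.7%


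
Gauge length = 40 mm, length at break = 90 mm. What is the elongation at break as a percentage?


Extension = 90 - 40 = 50 mm
Elongation = 50 / 40 x 100 = 125.0%


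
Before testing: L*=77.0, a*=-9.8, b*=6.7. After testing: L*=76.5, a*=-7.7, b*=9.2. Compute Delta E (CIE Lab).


Delta E = 3.30

dL = 76.5 - 77.0 = -0.5
da = -7.7 - (-9.8) = 2.1
db = 9.2 - 6.7 = 2.5
dE = sqrt((-0.5)^2 + (2.1)^2 + (2.5)^2) = 3.30


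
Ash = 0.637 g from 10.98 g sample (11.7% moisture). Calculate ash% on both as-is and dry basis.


As-is ash = 5.80%
Dry-basis ash = 6.57%


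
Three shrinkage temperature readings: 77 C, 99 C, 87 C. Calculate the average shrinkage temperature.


Average = (77 + 99 + 87) / 3
Average = 263 / 3 = 87.7 C


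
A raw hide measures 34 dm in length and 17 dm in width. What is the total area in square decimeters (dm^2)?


578 dm^2


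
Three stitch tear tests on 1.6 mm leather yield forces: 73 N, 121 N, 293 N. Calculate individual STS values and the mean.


STS1 = 73 / 1.6 = 45.6 N/mm
STS2 = 121 / 1.6 = 75.6 N/mm
STS3 = 293 / 1.6 = 183.1 N/mm
Mean = (45.6 + 75.6 + 183.1) / 3 = 101.4 N/mm


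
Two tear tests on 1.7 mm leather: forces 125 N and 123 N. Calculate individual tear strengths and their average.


Tear 1 = 73.5 N/mm
Tear 2 = 72.4 N/mm
Average = 73.0 N/mm


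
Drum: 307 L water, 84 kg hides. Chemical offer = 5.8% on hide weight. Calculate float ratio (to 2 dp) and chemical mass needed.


Float ratio = 307 / 84 = 3.65
Chemical = 84 x 5.8 / 100 = 4.872 kg


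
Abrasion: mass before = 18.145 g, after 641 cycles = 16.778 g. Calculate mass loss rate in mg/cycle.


2.133 mg/cycle

Mass loss = 18.145 - 16.778 = 1.367 g
Rate = 1.367 / 641 x 1000 = 2.133 mg/cycle


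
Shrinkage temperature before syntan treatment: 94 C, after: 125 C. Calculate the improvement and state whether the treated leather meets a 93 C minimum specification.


Improvement = 125 - 94 = 31 C
Spec check: 125 C >= 93 C? Yes


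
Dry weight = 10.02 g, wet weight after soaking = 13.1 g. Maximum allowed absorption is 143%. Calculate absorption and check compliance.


Absorption = 30.7%
Compliant: Yes

WA = (13.1 - 10.02) / 10.02 x 100 = 30.7%
Maximum allowed: 143%
Compliant: Yes


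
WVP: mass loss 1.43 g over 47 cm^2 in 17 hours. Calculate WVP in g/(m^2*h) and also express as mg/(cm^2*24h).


WVP = 1.43 / (47 x 17) x 10000 = 17.90 g/(m^2*h)
Mass loss in mg = 1.43 x 1000 = 1430 mg
Per cm^2 per 24h in mg: 1430 x 24 / (47 x 17) = 34320 / 799 = 42.95 mg/(cm^2*24h)


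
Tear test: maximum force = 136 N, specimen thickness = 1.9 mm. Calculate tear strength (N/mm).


Tear strength = force / thickness
Tear = 136 / 1.9 = 71.6 N/mm


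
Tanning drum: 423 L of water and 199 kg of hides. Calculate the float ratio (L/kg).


Float ratio = water / hide weight
Ratio = 423 / 199 = 2.1


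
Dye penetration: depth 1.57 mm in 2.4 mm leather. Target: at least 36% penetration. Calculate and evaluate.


Penetration = 1.57 / 2.4 x 100 = 65.4%
Target: 36%
Meets target: Yes


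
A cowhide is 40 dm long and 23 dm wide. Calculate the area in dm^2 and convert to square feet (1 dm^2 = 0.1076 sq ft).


920 dm^2
98.99 sq ft

Area = 40 x 23 = 920 dm^2
Conversion: 920 x 0.1076 = 98.99 sq ft


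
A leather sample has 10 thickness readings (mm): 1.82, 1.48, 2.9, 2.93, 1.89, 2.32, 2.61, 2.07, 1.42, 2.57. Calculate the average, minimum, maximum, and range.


Average = 2.20 mm
Min = 1.42 mm
Max = 2.93 mm
Range = 1.51 mm

Sum = 22.01
Average = 22.01 / 10 = 2.20 mm
Minimum = 1.42 mm
Maximum = 2.93 mm
Range = 2.93 - 1.42 = 1.51 mm


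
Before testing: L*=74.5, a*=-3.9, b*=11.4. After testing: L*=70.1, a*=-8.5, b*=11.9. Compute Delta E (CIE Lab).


dL = 70.1 - 74.5 = -4.4
da = -8.5 - (-3.9) = -4.6
db = 11.9 - 11.4 = 0.5
dE = sqrt((-4.4)^2 + (-4.6)^2 + (0.5)^2) = 6.39


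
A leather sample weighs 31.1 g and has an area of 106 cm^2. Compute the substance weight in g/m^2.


Substance weight = mass / area x 10000
SW = 31.1 / 106 x 10000
SW = 2934.0 g/m^2


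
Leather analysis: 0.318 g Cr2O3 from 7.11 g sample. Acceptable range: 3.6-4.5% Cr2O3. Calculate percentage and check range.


Cr2O3 = 4.47%
Within range: Yes

Cr2O3% = 0.318 / 7.11 x 100 = 4.47%
Acceptable range: 3.6 to 4.5%
Within range: Yes


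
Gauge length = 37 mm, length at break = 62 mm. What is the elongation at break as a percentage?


67.6%


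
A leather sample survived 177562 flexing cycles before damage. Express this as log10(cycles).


5.25

log10(177562) = 5.25


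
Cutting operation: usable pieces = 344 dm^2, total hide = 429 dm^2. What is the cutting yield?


Yield = usable / total x 100
Yield = 344 / 429 x 100 = 80.2%


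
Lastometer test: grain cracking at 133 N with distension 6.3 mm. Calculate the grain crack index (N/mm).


Grain crack index = force / distension
Index = 133 / 6.3 = 21.1 N/mm


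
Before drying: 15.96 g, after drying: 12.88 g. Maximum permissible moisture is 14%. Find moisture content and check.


MC = (15.96 - 12.88) / 15.96 x 100 = 19.3%
Maximum: 14%
Acceptable: No


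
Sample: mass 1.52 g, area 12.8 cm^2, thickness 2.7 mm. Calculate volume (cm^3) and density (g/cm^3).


Thickness in cm = 2.7 / 10 = 0.27 cm
Volume = 12.8 x 0.27 = 3.456 cm^3
Density = 1.52 / 3.456 = 0.440 g/cm^3


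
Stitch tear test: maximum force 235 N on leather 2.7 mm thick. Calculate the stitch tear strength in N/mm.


Stitch tear strength = force / thickness
STS = 235 / 2.7 = 87.0 N/mm


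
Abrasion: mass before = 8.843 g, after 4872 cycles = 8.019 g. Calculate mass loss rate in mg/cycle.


0.169 mg/cycle

Mass loss = 8.843 - 8.019 = 0.824 g
Rate = 0.824 / 4872 x 1000 = 0.169 mg/cycle


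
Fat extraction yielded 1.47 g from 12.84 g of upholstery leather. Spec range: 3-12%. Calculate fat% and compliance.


Fat% = 1.47 / 12.84 x 100 = 11.4%
Spec range: 3-12%
Compliant: Yes


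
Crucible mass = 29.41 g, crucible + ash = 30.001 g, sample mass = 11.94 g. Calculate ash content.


Ash mass = 30.001 - 29.41 = 0.591 g
Ash% = 0.591 / 11.94 x 100 = 4.95%


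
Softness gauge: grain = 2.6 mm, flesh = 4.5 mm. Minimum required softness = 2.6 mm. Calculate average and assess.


Average softness = 3.55 mm
Meets requirement: Yes


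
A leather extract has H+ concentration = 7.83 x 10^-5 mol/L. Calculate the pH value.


pH = -log10[H+]
pH = -log10(7.83 x 10^-5) = 4.11


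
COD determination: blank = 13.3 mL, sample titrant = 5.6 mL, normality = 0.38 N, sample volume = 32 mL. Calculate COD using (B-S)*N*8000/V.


COD = (13.3 - 5.6) x 0.38 x 8000 / 32
COD = 7.7 x 0.38 x 8000 / 32
COD = 731.5 mg/L


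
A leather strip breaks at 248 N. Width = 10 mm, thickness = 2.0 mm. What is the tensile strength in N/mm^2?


Cross-sectional area = 10 x 2.0 = 20.0 mm^2
Tensile strength = 248 / 20.0 = 12.40 N/mm^2


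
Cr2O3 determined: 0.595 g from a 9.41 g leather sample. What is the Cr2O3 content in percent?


6.32%


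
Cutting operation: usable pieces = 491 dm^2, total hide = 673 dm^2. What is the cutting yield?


73.0%


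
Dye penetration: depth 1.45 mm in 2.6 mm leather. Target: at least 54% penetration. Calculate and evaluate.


Penetration = 1.45 / 2.6 x 100 = 55.8%
Target: 54%
Meets target: Yes


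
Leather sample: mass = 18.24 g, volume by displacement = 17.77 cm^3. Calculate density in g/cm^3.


1.026 g/cm^3

Density = mass / volume
Density = 18.24 / 17.77 = 1.026 g/cm^3


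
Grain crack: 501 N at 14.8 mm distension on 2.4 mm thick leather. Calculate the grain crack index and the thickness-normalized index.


Crack index = 33.9 N/mm
Normalized index = 14.1 N/mm per mm


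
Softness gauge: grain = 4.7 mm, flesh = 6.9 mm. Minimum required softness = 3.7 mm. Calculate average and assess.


Average = (4.7 + 6.9) / 2 = 5.80 mm
Minimum = 3.7 mm
Meets requirement: Yes


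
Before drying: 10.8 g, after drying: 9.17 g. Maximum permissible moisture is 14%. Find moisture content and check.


MC = (10.8 - 9.17) / 10.8 x 100 = 15.1%
Maximum: 14%
Acceptable: No


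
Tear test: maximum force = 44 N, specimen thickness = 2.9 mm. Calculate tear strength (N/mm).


15.2 N/mm


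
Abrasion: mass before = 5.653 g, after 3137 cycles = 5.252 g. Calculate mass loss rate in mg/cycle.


0.128 mg/cycle

Mass loss = 5.653 - 5.252 = 0.401 g
Rate = 0.401 / 3137 x 1000 = 0.128 mg/cycle


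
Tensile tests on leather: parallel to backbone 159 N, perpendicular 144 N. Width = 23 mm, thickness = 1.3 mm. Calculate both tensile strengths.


Area = 23 x 1.3 = 29.9 mm^2
TS (parallel) = 159 / 29.9 = 5.32 N/mm^2
TS (perpendicular) = 144 / 29.9 = 4.82 N/mm^2


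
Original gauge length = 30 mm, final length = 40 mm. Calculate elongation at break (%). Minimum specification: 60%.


Extension = 40 - 30 = 10 mm
Elongation = 10 / 30 x 100 = 33.3%
Minimum required: 60%
Meets specification: No


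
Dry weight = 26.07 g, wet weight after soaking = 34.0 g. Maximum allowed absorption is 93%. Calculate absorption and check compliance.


Absorption = 30.4%
Compliant: Yes

WA = (34.0 - 26.07) / 26.07 x 100 = 30.4%
Maximum allowed: 93%
Compliant: Yes


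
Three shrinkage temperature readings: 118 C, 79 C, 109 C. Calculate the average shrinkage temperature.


Average = (118 + 79 + 109) / 3
Average = 306 / 3 = 102.0 C


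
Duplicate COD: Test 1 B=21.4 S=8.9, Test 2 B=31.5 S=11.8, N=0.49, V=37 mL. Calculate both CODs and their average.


COD1 = 1324.3 mg/L
COD2 = 2087.1 mg/L
Average = 1705.7 mg/L

COD1 = (21.4 - 8.9) x 0.49 x 8000 / 37 = 1324.3 mg/L
COD2 = (31.5 - 11.8) x 0.49 x 8000 / 37 = 2087.1 mg/L
Average = (1324.3 + 2087.1) / 2 = 1705.7 mg/L


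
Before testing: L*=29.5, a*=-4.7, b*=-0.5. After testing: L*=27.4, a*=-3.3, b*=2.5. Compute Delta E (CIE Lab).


Delta E = 3.92

dL = 27.4 - 29.5 = -2.1
da = -3.3 - (-4.7) = 1.4
db = 2.5 - (-0.5) = 3.0
dE = sqrt((-2.1)^2 + (1.4)^2 + (3.0)^2) = 3.92


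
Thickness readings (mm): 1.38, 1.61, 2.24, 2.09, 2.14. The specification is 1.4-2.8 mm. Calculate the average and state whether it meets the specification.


Average = 1.89 mm
Within specification: Yes


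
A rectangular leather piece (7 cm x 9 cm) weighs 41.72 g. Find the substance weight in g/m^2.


6622.2 g/m^2

Area = 7 x 9 = 63 cm^2
SW = 41.72 / 63 x 10000 = 6622.2 g/m^2


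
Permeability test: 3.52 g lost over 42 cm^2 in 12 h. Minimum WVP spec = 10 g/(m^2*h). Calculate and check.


WVP = 69.84 g/(m^2*h)
Meets specification: Yes


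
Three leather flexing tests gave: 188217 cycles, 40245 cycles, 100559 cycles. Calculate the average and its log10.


Average = (188217 + 40245 + 100559) / 3 = 109674 cycles
log10(109674) = 5.04


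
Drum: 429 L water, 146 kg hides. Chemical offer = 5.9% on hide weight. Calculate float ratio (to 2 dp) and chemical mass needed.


Float ratio = 429 / 146 = 2.94
Chemical = 146 x 5.9 / 100 = 8.614 kg


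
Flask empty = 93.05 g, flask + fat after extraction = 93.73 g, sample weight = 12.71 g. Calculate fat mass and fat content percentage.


Fat mass = 93.73 - 93.05 = 0.68 g
Fat% = 0.68 / 12.71 x 100 = 5.4%


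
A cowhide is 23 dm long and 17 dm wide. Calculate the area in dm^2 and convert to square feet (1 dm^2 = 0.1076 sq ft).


391 dm^2
42.07 sq ft

Area = 23 x 17 = 391 dm^2
Conversion: 391 x 0.1076 = 42.07 sq ft


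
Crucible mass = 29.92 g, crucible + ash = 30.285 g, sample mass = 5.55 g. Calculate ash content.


Ash mass = 0.365 g
Ash content = 6.58%

Ash mass = 30.285 - 29.92 = 0.365 g
Ash% = 0.365 / 5.55 x 100 = 6.58%


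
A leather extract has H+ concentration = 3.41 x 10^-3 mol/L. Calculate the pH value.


pH = 2.47

pH = -log10[H+]
pH = -log10(3.41 x 10^-3) = 2.47


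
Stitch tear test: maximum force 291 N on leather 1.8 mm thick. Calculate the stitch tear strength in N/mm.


161.7 N/mm


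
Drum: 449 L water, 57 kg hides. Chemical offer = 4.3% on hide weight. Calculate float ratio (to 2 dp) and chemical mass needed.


Float ratio = 7.88
Chemical needed = 2.451 kg

Float ratio = 449 / 57 = 7.88
Chemical = 57 x 4.3 / 100 = 2.451 kg


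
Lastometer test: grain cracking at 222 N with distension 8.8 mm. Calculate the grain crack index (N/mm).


Grain crack index = force / distension
Index = 222 / 8.8 = 25.2 N/mm


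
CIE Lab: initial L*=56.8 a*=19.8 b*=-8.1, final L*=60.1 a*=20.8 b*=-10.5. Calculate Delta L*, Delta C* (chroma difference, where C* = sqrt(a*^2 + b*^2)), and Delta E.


Delta L* = 3.3
Delta C* = 1.91
Delta E = 4.20

Delta L* = 60.1 - 56.8 = 3.3
C1* = sqrt((19.8)^2 + (-8.1)^2) = 21.393
C2* = sqrt((20.8)^2 + (-10.5)^2) = 23.300
Delta C* = 23.300 - 21.393 = 1.91
Delta E = sqrt((3.3)^2 + (1.0)^2 + (-2.4)^2) = 4.20


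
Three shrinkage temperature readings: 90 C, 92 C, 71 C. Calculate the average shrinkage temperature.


Average = (90 + 92 + 71) / 3
Average = 253 / 3 = 84.3 C


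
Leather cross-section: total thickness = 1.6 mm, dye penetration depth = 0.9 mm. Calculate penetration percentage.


56.3%


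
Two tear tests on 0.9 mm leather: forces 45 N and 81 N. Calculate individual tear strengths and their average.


Tear 1 = 45 / 0.9 = 50.0 N/mm
Tear 2 = 81 / 0.9 = 90.0 N/mm
Average = (50.0 + 90.0) / 2 = 70.0 N/mm


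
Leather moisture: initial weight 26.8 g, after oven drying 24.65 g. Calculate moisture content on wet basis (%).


8.0%

Moisture = 26.8 - 24.65 = 2.15 g
MC = 2.15 / 26.8 x 100 = 8.0%


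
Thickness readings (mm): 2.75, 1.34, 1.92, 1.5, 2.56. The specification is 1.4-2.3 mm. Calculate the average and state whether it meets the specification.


Sum = 10.07
Average = 10.07 / 5 = 2.01 mm
Specification range: 1.4 to 2.3 mm
Within spec: Yes


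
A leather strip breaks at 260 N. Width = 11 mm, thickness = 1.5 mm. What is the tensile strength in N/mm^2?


15.76 N/mm^2


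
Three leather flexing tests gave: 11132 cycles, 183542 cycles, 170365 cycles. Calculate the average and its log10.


Average = (11132 + 183542 + 170365) / 3 = 121680 cycles
log10(121680) = 5.09


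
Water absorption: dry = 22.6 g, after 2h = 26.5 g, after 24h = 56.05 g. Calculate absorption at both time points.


WA (2h) = (26.5 - 22.6) / 22.6 x 100 = 17.3%
WA (24h) = (56.05 - 22.6) / 22.6 x 100 = 148.0%


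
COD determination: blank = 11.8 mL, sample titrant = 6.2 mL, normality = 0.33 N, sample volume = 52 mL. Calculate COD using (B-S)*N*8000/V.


284.3 mg/L

COD = (11.8 - 6.2) x 0.33 x 8000 / 52
COD = 5.6 x 0.33 x 8000 / 52
COD = 284.3 mg/L


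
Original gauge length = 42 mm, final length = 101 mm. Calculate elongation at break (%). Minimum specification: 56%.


Elongation = 140.5%
Meets spec: Yes


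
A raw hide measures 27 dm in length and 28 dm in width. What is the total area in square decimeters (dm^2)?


756 dm^2


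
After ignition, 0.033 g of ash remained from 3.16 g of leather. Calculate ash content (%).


1.04%

Ash% = 0.033 / 3.16 x 100
Ash% = 1.04%


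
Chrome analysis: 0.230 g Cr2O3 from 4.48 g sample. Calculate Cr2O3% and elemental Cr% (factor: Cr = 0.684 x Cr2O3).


Cr2O3% = 0.230 / 4.48 x 100 = 5.13%
Cr% = 5.13 x 0.684 = 3.51%


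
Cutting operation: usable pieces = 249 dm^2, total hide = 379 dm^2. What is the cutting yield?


65.7%

Yield = usable / total x 100
Yield = 249 / 379 x 100 = 65.7%


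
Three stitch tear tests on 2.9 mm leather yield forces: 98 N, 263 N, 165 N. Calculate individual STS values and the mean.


STS1 = 33.8 N/mm
STS2 = 90.7 N/mm
STS3 = 56.9 N/mm
Mean = 60.5 N/mm


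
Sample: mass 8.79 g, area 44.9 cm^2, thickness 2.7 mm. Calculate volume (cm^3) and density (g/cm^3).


Thickness in cm = 2.7 / 10 = 0.27 cm
Volume = 44.9 x 0.27 = 12.123 cm^3
Density = 8.79 / 12.123 = 0.725 g/cm^3


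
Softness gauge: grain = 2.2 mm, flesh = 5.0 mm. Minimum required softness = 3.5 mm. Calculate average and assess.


Average softness = 3.60 mm
Meets requirement: Yes


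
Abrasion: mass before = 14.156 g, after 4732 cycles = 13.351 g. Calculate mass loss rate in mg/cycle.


0.170 mg/cycle


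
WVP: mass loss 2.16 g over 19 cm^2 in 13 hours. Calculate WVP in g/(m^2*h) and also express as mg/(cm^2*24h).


WVP = 2.16 / (19 x 13) x 10000 = 87.45 g/(m^2*h)
Mass loss in mg = 2.16 x 1000 = 2160 mg
Per cm^2 per 24h in mg: 2160 x 24 / (19 x 13) = 51840 / 247 = 209.88 mg/(cm^2*24h)


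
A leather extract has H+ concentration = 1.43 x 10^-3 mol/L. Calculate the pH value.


pH = 2.84

pH = -log10[H+]
pH = -log10(1.43 x 10^-3) = 2.84


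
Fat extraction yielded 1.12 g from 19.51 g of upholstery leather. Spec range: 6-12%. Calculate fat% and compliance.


Fat content = 5.7%
Compliant: No

Fat% = 1.12 / 19.51 x 100 = 5.7%
Spec range: 6-12%
Compliant: No


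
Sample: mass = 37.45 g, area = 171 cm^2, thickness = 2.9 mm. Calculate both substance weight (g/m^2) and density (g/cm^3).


Substance weight = 2190.1 g/m^2
Density = 0.755 g/cm^3

SW = 37.45 / 171 x 10000 = 2190.1 g/m^2
Volume = 171 x 2.9 / 10 = 49.59 cm^3
Density = 37.45 / 49.59 = 0.755 g/cm^3


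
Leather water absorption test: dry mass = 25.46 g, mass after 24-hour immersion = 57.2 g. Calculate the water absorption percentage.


Water absorbed = 57.2 - 25.46 = 31.74 g
WA% = 31.74 / 25.46 x 100 = 124.7%


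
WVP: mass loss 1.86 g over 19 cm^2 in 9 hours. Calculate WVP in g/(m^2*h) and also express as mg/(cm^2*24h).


WVP = 1.86 / (19 x 9) x 10000 = 108.77 g/(m^2*h)
Mass loss in mg = 1.86 x 1000 = 1860 mg
Per cm^2 per 24h in mg: 1860 x 24 / (19 x 9) = 44640 / 171 = 261.05 mg/(cm^2*24h)


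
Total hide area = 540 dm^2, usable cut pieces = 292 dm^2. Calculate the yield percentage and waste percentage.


Yield = 292 / 540 x 100 = 54.1%
Waste = 540 - 292 = 248 dm^2
Waste% = 100 - 54.1 = 45.9%


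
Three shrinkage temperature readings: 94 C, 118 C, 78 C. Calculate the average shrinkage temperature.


96.7 C

Average = (94 + 118 + 78) / 3
Average = 290 / 3 = 96.7 C


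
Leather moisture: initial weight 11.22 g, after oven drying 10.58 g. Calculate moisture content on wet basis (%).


Moisture = 11.22 - 10.58 = 0.64 g
MC = 0.64 / 11.22 x 100 = 5.7%


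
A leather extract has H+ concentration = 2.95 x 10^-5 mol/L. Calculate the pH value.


pH = -log10[H+]
pH = -log10(2.95 x 10^-5) = 4.53


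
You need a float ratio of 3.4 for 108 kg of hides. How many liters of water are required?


Water = hide weight x target ratio
Water = 108 x 3.4 = 367.2 L


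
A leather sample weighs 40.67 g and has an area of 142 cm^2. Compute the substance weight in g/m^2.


2864.1 g/m^2

Substance weight = mass / area x 10000
SW = 40.67 / 142 x 10000
SW = 2864.1 g/m^2


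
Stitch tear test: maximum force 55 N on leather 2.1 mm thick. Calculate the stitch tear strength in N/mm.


26.2 N/mm

Stitch tear strength = force / thickness
STS = 55 / 2.1 = 26.2 N/mm


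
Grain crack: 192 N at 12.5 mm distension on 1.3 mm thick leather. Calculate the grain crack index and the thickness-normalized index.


Crack index = 192 / 12.5 = 15.4 N/mm
Normalized = 15.4 / 1.3 = 11.8 N/mm per mm


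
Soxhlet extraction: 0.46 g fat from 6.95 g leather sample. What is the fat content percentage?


6.6%

Fat content = 0.46 / 6.95 x 100
Fat = 6.6%


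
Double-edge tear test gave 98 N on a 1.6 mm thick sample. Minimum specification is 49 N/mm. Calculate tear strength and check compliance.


Tear strength = 98 / 1.6 = 61.3 N/mm
Required minimum = 49 N/mm
Compliant: Yes


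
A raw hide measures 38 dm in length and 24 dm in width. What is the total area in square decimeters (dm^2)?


912 dm^2

Area = length x width
Area = 38 x 24 = 912 dm^2


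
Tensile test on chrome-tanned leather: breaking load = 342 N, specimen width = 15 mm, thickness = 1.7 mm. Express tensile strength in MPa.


13.41 MPa


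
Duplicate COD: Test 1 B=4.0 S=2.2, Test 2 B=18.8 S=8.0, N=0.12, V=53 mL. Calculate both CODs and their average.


COD1 = 32.6 mg/L
COD2 = 195.6 mg/L
Average = 114.1 mg/L

COD1 = (4.0 - 2.2) x 0.12 x 8000 / 53 = 32.6 mg/L
COD2 = (18.8 - 8.0) x 0.12 x 8000 / 53 = 195.6 mg/L
Average = (32.6 + 195.6) / 2 = 114.1 mg/L


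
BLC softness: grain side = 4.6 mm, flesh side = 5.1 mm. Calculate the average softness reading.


4.85 mm

Average = (4.6 + 5.1) / 2
Average = 4.85 mm


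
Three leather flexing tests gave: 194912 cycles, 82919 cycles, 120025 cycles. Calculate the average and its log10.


Average = 132619 cycles
log10 = 5.12

Average = (194912 + 82919 + 120025) / 3 = 132619 cycles
log10(132619) = 5.12


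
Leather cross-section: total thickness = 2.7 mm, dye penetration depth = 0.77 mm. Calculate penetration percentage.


Penetration% = 0.77 / 2.7 x 100
Penetration = 28.5%


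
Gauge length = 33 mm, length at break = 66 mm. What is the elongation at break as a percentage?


Extension = 66 - 33 = 33 mm
Elongation = 33 / 33 x 100 = 100.0%


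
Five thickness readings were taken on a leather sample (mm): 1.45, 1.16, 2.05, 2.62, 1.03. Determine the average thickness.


Sum = 1.45 + 1.16 + 2.05 + 2.62 + 1.03 = 8.31
Average = 8.31 / 5 = 1.66 mm


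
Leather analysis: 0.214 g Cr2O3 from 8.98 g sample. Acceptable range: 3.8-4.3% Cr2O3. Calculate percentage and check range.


Cr2O3% = 0.214 / 8.98 x 100 = 2.38%
Acceptable range: 3.8 to 4.3%
Within range: No


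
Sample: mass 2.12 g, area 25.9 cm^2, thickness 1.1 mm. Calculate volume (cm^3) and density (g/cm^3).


Thickness in cm = 1.1 / 10 = 0.11 cm
Volume = 25.9 x 0.11 = 2.849 cm^3
Density = 2.12 / 2.849 = 0.744 g/cm^3


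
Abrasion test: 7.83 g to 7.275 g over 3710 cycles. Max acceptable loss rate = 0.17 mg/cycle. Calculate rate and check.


Rate = 0.150 mg/cycle
Passes: Yes

Loss = 7.83 - 7.275 = 0.555 g
Rate = 0.555 g / 3710 cycles x 1000 = 0.150 mg/cycle
Max = 0.17 mg/cycle
Passes: Yes


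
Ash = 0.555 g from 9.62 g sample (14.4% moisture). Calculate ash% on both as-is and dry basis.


As-is ash = 5.77%
Dry-basis ash = 6.74%


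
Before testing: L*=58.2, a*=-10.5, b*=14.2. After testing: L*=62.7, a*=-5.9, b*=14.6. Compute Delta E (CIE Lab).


dL = 62.7 - 58.2 = 4.5
da = -5.9 - (-10.5) = 4.6
db = 14.6 - 14.2 = 0.4
dE = sqrt((4.5)^2 + (4.6)^2 + (0.4)^2) = 6.45


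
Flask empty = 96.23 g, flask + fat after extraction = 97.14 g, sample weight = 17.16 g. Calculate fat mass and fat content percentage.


Fat mass = 97.14 - 96.23 = 0.91 g
Fat% = 0.91 / 17.16 x 100 = 5.3%


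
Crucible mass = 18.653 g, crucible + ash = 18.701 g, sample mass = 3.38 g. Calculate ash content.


Ash mass = 0.048 g
Ash content = 1.42%

Ash mass = 18.701 - 18.653 = 0.048 g
Ash% = 0.048 / 3.38 x 100 = 1.42%


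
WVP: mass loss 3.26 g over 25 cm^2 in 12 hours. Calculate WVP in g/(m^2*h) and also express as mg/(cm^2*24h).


WVP = 108.67 g/(m^2*h)
Daily rate = 260.80 mg/(cm^2*24h)

WVP = 3.26 / (25 x 12) x 10000 = 108.67 g/(m^2*h)
Mass loss in mg = 3.26 x 1000 = 3260 mg
Per cm^2 per 24h in mg: 3260 x 24 / (25 x 12) = 78240 / 300 = 260.80 mg/(cm^2*24h)


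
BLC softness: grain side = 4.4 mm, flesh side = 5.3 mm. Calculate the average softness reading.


Average = (4.4 + 5.3) / 2
Average = 4.85 mm


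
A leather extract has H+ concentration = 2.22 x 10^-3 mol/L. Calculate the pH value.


pH = -log10[H+]
pH = -log10(2.22 x 10^-3) = 2.65


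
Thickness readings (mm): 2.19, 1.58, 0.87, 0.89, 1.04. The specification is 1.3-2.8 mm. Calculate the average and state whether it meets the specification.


Average = 1.31 mm
Within specification: Yes

Sum = 6.57
Average = 6.57 / 5 = 1.31 mm
Specification range: 1.3 to 2.8 mm
Within spec: Yes
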